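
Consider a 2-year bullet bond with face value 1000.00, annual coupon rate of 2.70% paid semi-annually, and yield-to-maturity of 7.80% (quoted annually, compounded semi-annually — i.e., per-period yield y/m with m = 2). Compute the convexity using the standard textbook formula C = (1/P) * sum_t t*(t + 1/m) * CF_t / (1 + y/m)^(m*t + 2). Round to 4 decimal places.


Coupon per period c = face * coupon_rate / m = 13.500000
Periods per year m = 2; per-period yield y/m = 0.039000
Number of cashflows N = 4
Cashflows (t years, CF_t, discount factor 1/(1+y/m)^(m*t), PV):
  t = 0.5000: CF_t = 13.500000, DF = 0.962464, PV = 12.993263
  t = 1.0000: CF_t = 13.500000, DF = 0.926337, PV = 12.505546
  t = 1.5000: CF_t = 13.500000, DF = 0.891566, PV = 12.036137
  t = 2.0000: CF_t = 1013.500000, DF = 0.858100, PV = 869.684165
Price P = sum_t PV_t = 907.219112
Convexity numerator sum_t t*(t + 1/m) * CF_t / (1+y/m)^(m*t + 2):
  t = 0.5000: term = 6.018069
  t = 1.0000: term = 17.376521
  t = 1.5000: term = 33.448549
  t = 2.0000: term = 4028.102118
Convexity = (1/P) * sum = 4084.945257 / 907.219112 = 4.502711

Answer: Convexity = 4.5027


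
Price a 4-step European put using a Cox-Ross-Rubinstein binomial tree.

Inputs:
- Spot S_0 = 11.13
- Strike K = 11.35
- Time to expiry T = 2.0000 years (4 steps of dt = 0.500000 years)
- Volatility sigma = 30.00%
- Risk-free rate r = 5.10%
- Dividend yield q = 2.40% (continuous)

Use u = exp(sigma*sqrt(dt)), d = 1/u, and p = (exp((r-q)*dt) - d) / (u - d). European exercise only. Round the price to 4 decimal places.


dt = T/N = 0.500000
u = exp(sigma*sqrt(dt)) = 1.236311; d = 1/u = 0.808858
p = (exp((r-q)*dt) - d) / (u - d) = 0.478962
Discount per step: exp(-r*dt) = 0.974822
Stock lattice S(k, i) with i counting down-moves:
  k=0: S(0,0) = 11.1300
  k=1: S(1,0) = 13.7601; S(1,1) = 9.0026
  k=2: S(2,0) = 17.0118; S(2,1) = 11.1300; S(2,2) = 7.2818
  k=3: S(3,0) = 21.0319; S(3,1) = 13.7601; S(3,2) = 9.0026; S(3,3) = 5.8900
  k=4: S(4,0) = 26.0020; S(4,1) = 17.0118; S(4,2) = 11.1300; S(4,3) = 7.2818; S(4,4) = 4.7641
Terminal payoffs V(N, i) = max(K - S_T, 0):
  V(4,0) = 0.000000; V(4,1) = 0.000000; V(4,2) = 0.220000; V(4,3) = 4.068185; V(4,4) = 6.585865
Backward induction: V(k, i) = exp(-r*dt) * [p * V(k+1, i) + (1-p) * V(k+1, i+1)].
  V(3,0) = exp(-r*dt) * [p*0.000000 + (1-p)*0.000000] = 0.000000
  V(3,1) = exp(-r*dt) * [p*0.000000 + (1-p)*0.220000] = 0.111742
  V(3,2) = exp(-r*dt) * [p*0.220000 + (1-p)*4.068185] = 2.169031
  V(3,3) = exp(-r*dt) * [p*4.068185 + (1-p)*6.585865] = 5.244538
  V(2,0) = exp(-r*dt) * [p*0.000000 + (1-p)*0.111742] = 0.056756
  V(2,1) = exp(-r*dt) * [p*0.111742 + (1-p)*2.169031] = 1.153867
  V(2,2) = exp(-r*dt) * [p*2.169031 + (1-p)*5.244538] = 3.676531
  V(1,0) = exp(-r*dt) * [p*0.056756 + (1-p)*1.153867] = 0.612572
  V(1,1) = exp(-r*dt) * [p*1.153867 + (1-p)*3.676531] = 2.406127
  V(0,0) = exp(-r*dt) * [p*0.612572 + (1-p)*2.406127] = 1.508131

Answer: Price = V(0,0) = 1.5081


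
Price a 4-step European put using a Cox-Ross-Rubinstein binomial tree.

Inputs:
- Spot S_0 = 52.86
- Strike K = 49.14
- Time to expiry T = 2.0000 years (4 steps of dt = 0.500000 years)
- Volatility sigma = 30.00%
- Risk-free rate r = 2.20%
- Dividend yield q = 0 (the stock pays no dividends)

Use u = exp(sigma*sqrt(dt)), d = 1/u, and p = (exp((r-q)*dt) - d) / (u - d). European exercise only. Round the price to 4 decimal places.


dt = T/N = 0.500000
u = exp(sigma*sqrt(dt)) = 1.236311; d = 1/u = 0.808858
p = (exp((r-q)*dt) - d) / (u - d) = 0.473041
Discount per step: exp(-r*dt) = 0.989060
Stock lattice S(k, i) with i counting down-moves:
  k=0: S(0,0) = 52.8600
  k=1: S(1,0) = 65.3514; S(1,1) = 42.7562
  k=2: S(2,0) = 80.7947; S(2,1) = 52.8600; S(2,2) = 34.5837
  k=3: S(3,0) = 99.8873; S(3,1) = 65.3514; S(3,2) = 42.7562; S(3,3) = 27.9733
  k=4: S(4,0) = 123.4918; S(4,1) = 80.7947; S(4,2) = 52.8600; S(4,3) = 34.5837; S(4,4) = 22.6264
Terminal payoffs V(N, i) = max(K - S_T, 0):
  V(4,0) = 0.000000; V(4,1) = 0.000000; V(4,2) = 0.000000; V(4,3) = 14.556287; V(4,4) = 26.513568
Backward induction: V(k, i) = exp(-r*dt) * [p * V(k+1, i) + (1-p) * V(k+1, i+1)].
  V(3,0) = exp(-r*dt) * [p*0.000000 + (1-p)*0.000000] = 0.000000
  V(3,1) = exp(-r*dt) * [p*0.000000 + (1-p)*0.000000] = 0.000000
  V(3,2) = exp(-r*dt) * [p*0.000000 + (1-p)*14.556287] = 7.586655
  V(3,3) = exp(-r*dt) * [p*14.556287 + (1-p)*26.513568] = 20.629113
  V(2,0) = exp(-r*dt) * [p*0.000000 + (1-p)*0.000000] = 0.000000
  V(2,1) = exp(-r*dt) * [p*0.000000 + (1-p)*7.586655] = 3.954122
  V(2,2) = exp(-r*dt) * [p*7.586655 + (1-p)*20.629113] = 14.301315
  V(1,0) = exp(-r*dt) * [p*0.000000 + (1-p)*3.954122] = 2.060866
  V(1,1) = exp(-r*dt) * [p*3.954122 + (1-p)*14.301315] = 9.303764
  V(0,0) = exp(-r*dt) * [p*2.060866 + (1-p)*9.303764] = 5.813278

Answer: Price = V(0,0) = 5.8133


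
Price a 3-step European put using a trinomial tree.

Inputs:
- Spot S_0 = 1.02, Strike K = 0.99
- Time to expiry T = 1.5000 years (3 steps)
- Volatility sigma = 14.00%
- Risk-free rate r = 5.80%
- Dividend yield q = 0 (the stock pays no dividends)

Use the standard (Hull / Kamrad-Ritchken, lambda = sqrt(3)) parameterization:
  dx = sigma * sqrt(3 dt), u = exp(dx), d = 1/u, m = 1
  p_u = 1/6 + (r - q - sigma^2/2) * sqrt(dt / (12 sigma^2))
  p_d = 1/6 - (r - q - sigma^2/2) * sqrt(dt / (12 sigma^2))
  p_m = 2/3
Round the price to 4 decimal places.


dt = T/N = 0.500000; dx = sigma*sqrt(3*dt) = 0.171464
u = exp(dx) = 1.187042; d = 1/u = 0.842430
p_u = 0.236944, p_m = 0.666667, p_d = 0.096390
Discount per step: exp(-r*dt) = 0.971416
Stock lattice S(k, j) with j the centered position index:
  k=0: S(0,+0) = 1.0200
  k=1: S(1,-1) = 0.8593; S(1,+0) = 1.0200; S(1,+1) = 1.2108
  k=2: S(2,-2) = 0.7239; S(2,-1) = 0.8593; S(2,+0) = 1.0200; S(2,+1) = 1.2108; S(2,+2) = 1.4372
  k=3: S(3,-3) = 0.6098; S(3,-2) = 0.7239; S(3,-1) = 0.8593; S(3,+0) = 1.0200; S(3,+1) = 1.2108; S(3,+2) = 1.4372; S(3,+3) = 1.7061
Terminal payoffs V(N, j) = max(K - S_T, 0):
  V(3,-3) = 0.380179; V(3,-2) = 0.266117; V(3,-1) = 0.130721; V(3,+0) = 0.000000; V(3,+1) = 0.000000; V(3,+2) = 0.000000; V(3,+3) = 0.000000
Backward induction: V(k, j) = exp(-r*dt) * [p_u * V(k+1, j+1) + p_m * V(k+1, j) + p_d * V(k+1, j-1)]
  V(2,-2) = exp(-r*dt) * [p_u*0.130721 + p_m*0.266117 + p_d*0.380179] = 0.238027
  V(2,-1) = exp(-r*dt) * [p_u*0.000000 + p_m*0.130721 + p_d*0.266117] = 0.109574
  V(2,+0) = exp(-r*dt) * [p_u*0.000000 + p_m*0.000000 + p_d*0.130721] = 0.012240
  V(2,+1) = exp(-r*dt) * [p_u*0.000000 + p_m*0.000000 + p_d*0.000000] = 0.000000
  V(2,+2) = exp(-r*dt) * [p_u*0.000000 + p_m*0.000000 + p_d*0.000000] = 0.000000
  V(1,-1) = exp(-r*dt) * [p_u*0.012240 + p_m*0.109574 + p_d*0.238027] = 0.096066
  V(1,+0) = exp(-r*dt) * [p_u*0.000000 + p_m*0.012240 + p_d*0.109574] = 0.018187
  V(1,+1) = exp(-r*dt) * [p_u*0.000000 + p_m*0.000000 + p_d*0.012240] = 0.001146
  V(0,+0) = exp(-r*dt) * [p_u*0.001146 + p_m*0.018187 + p_d*0.096066] = 0.021037

Answer: Price = V(0,0) = 0.0210


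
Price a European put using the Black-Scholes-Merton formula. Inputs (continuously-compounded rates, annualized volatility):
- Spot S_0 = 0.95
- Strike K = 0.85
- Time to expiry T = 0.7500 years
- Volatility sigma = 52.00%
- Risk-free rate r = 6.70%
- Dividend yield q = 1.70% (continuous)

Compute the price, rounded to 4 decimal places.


d1 = (ln(S/K) + (r - q + 0.5*sigma^2) * T) / (sigma * sqrt(T)) = 0.55542347
d2 = d1 - sigma * sqrt(T) = 0.10509026
exp(-rT) = 0.95099165; exp(-qT) = 0.98733094
P = K * exp(-rT) * N(-d2) - S_0 * exp(-qT) * N(-d1)
N(-d1) = 0.28930252; N(-d2) = 0.45815209
P = 0.8500 * 0.95099165 * 0.45815209 - 0.9500 * 0.98733094 * 0.28930252 = 0.0990

Answer: Price = 0.0990


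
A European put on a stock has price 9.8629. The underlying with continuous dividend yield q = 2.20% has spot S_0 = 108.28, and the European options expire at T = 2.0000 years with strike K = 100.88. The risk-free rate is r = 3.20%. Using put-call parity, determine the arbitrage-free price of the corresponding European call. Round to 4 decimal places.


Answer: Call price = 18.8559

Derivation:
Put-call parity: C - P = S_0 * exp(-qT) - K * exp(-rT).
S_0 * exp(-qT) = 108.2800 * 0.95695396 = 103.61897452
K * exp(-rT) = 100.8800 * 0.93800500 = 94.62594435
C = P + S*exp(-qT) - K*exp(-rT)
C = 9.8629 + 103.61897452 - 94.62594435 = 18.8559


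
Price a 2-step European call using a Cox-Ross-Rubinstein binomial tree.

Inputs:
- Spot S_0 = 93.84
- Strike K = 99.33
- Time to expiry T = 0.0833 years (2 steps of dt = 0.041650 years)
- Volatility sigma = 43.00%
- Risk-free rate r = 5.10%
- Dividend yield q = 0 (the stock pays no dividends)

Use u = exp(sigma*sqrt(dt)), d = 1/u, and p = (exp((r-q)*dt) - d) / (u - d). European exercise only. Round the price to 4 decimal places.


Answer: Price = V(0,0) = 2.9940

Derivation:
dt = T/N = 0.041650
u = exp(sigma*sqrt(dt)) = 1.091722; d = 1/u = 0.915985
p = (exp((r-q)*dt) - d) / (u - d) = 0.490175
Discount per step: exp(-r*dt) = 0.997878
Stock lattice S(k, i) with i counting down-moves:
  k=0: S(0,0) = 93.8400
  k=1: S(1,0) = 102.4471; S(1,1) = 85.9560
  k=2: S(2,0) = 111.8438; S(2,1) = 93.8400; S(2,2) = 78.7344
Terminal payoffs V(N, i) = max(S_T - K, 0):
  V(2,0) = 12.513755; V(2,1) = 0.000000; V(2,2) = 0.000000
Backward induction: V(k, i) = exp(-r*dt) * [p * V(k+1, i) + (1-p) * V(k+1, i+1)].
  V(1,0) = exp(-r*dt) * [p*12.513755 + (1-p)*0.000000] = 6.120915
  V(1,1) = exp(-r*dt) * [p*0.000000 + (1-p)*0.000000] = 0.000000
  V(0,0) = exp(-r*dt) * [p*6.120915 + (1-p)*0.000000] = 2.993954


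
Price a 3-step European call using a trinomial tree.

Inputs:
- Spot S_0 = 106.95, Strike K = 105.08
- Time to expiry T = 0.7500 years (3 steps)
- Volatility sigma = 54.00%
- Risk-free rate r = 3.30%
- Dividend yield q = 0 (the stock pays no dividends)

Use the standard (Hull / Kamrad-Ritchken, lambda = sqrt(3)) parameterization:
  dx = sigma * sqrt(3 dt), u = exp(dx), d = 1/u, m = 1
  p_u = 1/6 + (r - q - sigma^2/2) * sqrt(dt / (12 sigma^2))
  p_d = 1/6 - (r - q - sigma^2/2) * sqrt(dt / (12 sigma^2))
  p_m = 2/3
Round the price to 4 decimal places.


dt = T/N = 0.250000; dx = sigma*sqrt(3*dt) = 0.467654
u = exp(dx) = 1.596245; d = 1/u = 0.626470
p_u = 0.136516, p_m = 0.666667, p_d = 0.196817
Discount per step: exp(-r*dt) = 0.991784
Stock lattice S(k, j) with j the centered position index:
  k=0: S(0,+0) = 106.9500
  k=1: S(1,-1) = 67.0010; S(1,+0) = 106.9500; S(1,+1) = 170.7184
  k=2: S(2,-2) = 41.9742; S(2,-1) = 67.0010; S(2,+0) = 106.9500; S(2,+1) = 170.7184; S(2,+2) = 272.5082
  k=3: S(3,-3) = 26.2956; S(3,-2) = 41.9742; S(3,-1) = 67.0010; S(3,+0) = 106.9500; S(3,+1) = 170.7184; S(3,+2) = 272.5082; S(3,+3) = 434.9898
Terminal payoffs V(N, j) = max(S_T - K, 0):
  V(3,-3) = 0.000000; V(3,-2) = 0.000000; V(3,-1) = 0.000000; V(3,+0) = 1.870000; V(3,+1) = 65.638355; V(3,+2) = 167.428245; V(3,+3) = 329.909803
Backward induction: V(k, j) = exp(-r*dt) * [p_u * V(k+1, j+1) + p_m * V(k+1, j) + p_d * V(k+1, j-1)]
  V(2,-2) = exp(-r*dt) * [p_u*0.000000 + p_m*0.000000 + p_d*0.000000] = 0.000000
  V(2,-1) = exp(-r*dt) * [p_u*1.870000 + p_m*0.000000 + p_d*0.000000] = 0.253188
  V(2,+0) = exp(-r*dt) * [p_u*65.638355 + p_m*1.870000 + p_d*0.000000] = 10.123498
  V(2,+1) = exp(-r*dt) * [p_u*167.428245 + p_m*65.638355 + p_d*1.870000] = 66.433270
  V(2,+2) = exp(-r*dt) * [p_u*329.909803 + p_m*167.428245 + p_d*65.638355] = 168.182360
  V(1,-1) = exp(-r*dt) * [p_u*10.123498 + p_m*0.253188 + p_d*0.000000] = 1.538071
  V(1,+0) = exp(-r*dt) * [p_u*66.433270 + p_m*10.123498 + p_d*0.253188] = 15.737672
  V(1,+1) = exp(-r*dt) * [p_u*168.182360 + p_m*66.433270 + p_d*10.123498] = 68.672046
  V(0,+0) = exp(-r*dt) * [p_u*68.672046 + p_m*15.737672 + p_d*1.538071] = 20.003631

Answer: Price = V(0,0) = 20.0036


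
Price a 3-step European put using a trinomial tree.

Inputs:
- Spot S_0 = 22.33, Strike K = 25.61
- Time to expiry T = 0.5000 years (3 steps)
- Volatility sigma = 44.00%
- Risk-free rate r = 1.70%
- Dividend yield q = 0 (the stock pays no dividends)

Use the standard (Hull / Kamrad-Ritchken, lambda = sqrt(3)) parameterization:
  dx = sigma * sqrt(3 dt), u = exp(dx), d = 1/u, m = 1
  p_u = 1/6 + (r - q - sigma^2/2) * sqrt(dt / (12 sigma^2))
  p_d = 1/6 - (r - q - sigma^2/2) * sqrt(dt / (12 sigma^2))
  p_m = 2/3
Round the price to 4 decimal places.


dt = T/N = 0.166667; dx = sigma*sqrt(3*dt) = 0.311127
u = exp(dx) = 1.364963; d = 1/u = 0.732621
p_u = 0.145293, p_m = 0.666667, p_d = 0.188041
Discount per step: exp(-r*dt) = 0.997171
Stock lattice S(k, j) with j the centered position index:
  k=0: S(0,+0) = 22.3300
  k=1: S(1,-1) = 16.3594; S(1,+0) = 22.3300; S(1,+1) = 30.4796
  k=2: S(2,-2) = 11.9853; S(2,-1) = 16.3594; S(2,+0) = 22.3300; S(2,+1) = 30.4796; S(2,+2) = 41.6035
  k=3: S(3,-3) = 8.7806; S(3,-2) = 11.9853; S(3,-1) = 16.3594; S(3,+0) = 22.3300; S(3,+1) = 30.4796; S(3,+2) = 41.6035; S(3,+3) = 56.7873
Terminal payoffs V(N, j) = max(K - S_T, 0):
  V(3,-3) = 16.829353; V(3,-2) = 13.624746; V(3,-1) = 9.250577; V(3,+0) = 3.280000; V(3,+1) = 0.000000; V(3,+2) = 0.000000; V(3,+3) = 0.000000
Backward induction: V(k, j) = exp(-r*dt) * [p_u * V(k+1, j+1) + p_m * V(k+1, j) + p_d * V(k+1, j-1)]
  V(2,-2) = exp(-r*dt) * [p_u*9.250577 + p_m*13.624746 + p_d*16.829353] = 13.553351
  V(2,-1) = exp(-r*dt) * [p_u*3.280000 + p_m*9.250577 + p_d*13.624746] = 9.179571
  V(2,+0) = exp(-r*dt) * [p_u*0.000000 + p_m*3.280000 + p_d*9.250577] = 3.915042
  V(2,+1) = exp(-r*dt) * [p_u*0.000000 + p_m*0.000000 + p_d*3.280000] = 0.615028
  V(2,+2) = exp(-r*dt) * [p_u*0.000000 + p_m*0.000000 + p_d*0.000000] = 0.000000
  V(1,-1) = exp(-r*dt) * [p_u*3.915042 + p_m*9.179571 + p_d*13.553351] = 9.210986
  V(1,+0) = exp(-r*dt) * [p_u*0.615028 + p_m*3.915042 + p_d*9.179571] = 4.412998
  V(1,+1) = exp(-r*dt) * [p_u*0.000000 + p_m*0.615028 + p_d*3.915042] = 1.142962
  V(0,+0) = exp(-r*dt) * [p_u*1.142962 + p_m*4.412998 + p_d*9.210986] = 4.826408

Answer: Price = V(0,0) = 4.8264


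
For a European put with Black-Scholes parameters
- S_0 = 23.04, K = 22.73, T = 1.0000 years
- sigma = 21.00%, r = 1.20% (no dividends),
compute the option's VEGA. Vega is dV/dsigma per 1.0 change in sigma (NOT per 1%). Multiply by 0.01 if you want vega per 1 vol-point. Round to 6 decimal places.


d1 = 0.2266485617; d2 = 0.0166485617
phi(d1) = 0.3888260069; exp(-qT) = 1.0000000000; exp(-rT) = 0.9880717129
Vega = S * exp(-qT) * phi(d1) * sqrt(T) = 23.0400 * 1.0000000000 * 0.3888260069 * 1.0000000000 = 8.958551

Answer: Vega = 8.958551


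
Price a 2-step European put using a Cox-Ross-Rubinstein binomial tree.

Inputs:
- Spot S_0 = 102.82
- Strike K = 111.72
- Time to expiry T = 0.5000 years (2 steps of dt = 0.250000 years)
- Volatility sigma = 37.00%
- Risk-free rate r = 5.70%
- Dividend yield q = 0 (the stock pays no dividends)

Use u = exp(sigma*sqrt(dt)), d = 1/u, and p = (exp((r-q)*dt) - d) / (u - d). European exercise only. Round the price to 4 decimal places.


dt = T/N = 0.250000
u = exp(sigma*sqrt(dt)) = 1.203218; d = 1/u = 0.831104
p = (exp((r-q)*dt) - d) / (u - d) = 0.492450
Discount per step: exp(-r*dt) = 0.985851
Stock lattice S(k, i) with i counting down-moves:
  k=0: S(0,0) = 102.8200
  k=1: S(1,0) = 123.7149; S(1,1) = 85.4541
  k=2: S(2,0) = 148.8561; S(2,1) = 102.8200; S(2,2) = 71.0213
Terminal payoffs V(N, i) = max(K - S_T, 0):
  V(2,0) = 0.000000; V(2,1) = 8.900000; V(2,2) = 40.698696
Backward induction: V(k, i) = exp(-r*dt) * [p * V(k+1, i) + (1-p) * V(k+1, i+1)].
  V(1,0) = exp(-r*dt) * [p*0.000000 + (1-p)*8.900000] = 4.453279
  V(1,1) = exp(-r*dt) * [p*8.900000 + (1-p)*40.698696] = 24.685137
  V(0,0) = exp(-r*dt) * [p*4.453279 + (1-p)*24.685137] = 14.513652

Answer: Price = V(0,0) = 14.5137


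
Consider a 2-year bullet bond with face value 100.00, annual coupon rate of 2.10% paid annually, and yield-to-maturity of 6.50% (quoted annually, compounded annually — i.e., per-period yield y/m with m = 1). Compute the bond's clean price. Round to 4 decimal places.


Coupon per period c = face * coupon_rate / m = 2.100000
Periods per year m = 1; per-period yield y/m = 0.065000
Number of cashflows N = 2
Cashflows (t years, CF_t, discount factor 1/(1+y/m)^(m*t), PV):
  t = 1.0000: CF_t = 2.100000, DF = 0.938967, PV = 1.971831
  t = 2.0000: CF_t = 102.100000, DF = 0.881659, PV = 90.017413
Price P = sum_t PV_t = 91.989244

Answer: Price = 91.9892


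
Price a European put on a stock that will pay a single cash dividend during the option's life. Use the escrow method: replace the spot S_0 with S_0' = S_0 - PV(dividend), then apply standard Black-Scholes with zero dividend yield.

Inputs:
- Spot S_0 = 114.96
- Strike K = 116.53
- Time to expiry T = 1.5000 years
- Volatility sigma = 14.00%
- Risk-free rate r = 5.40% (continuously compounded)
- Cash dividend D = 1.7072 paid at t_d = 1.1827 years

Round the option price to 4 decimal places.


Answer: Price = 4.9577

Derivation:
PV(D) = D * exp(-r * t_d) = 1.7072 * 0.93813089 = 1.60157705
S_0' = S_0 - PV(D) = 114.9600 - 1.60157705 = 113.35842295
d1 = (ln(S_0'/K) + (r + sigma^2/2)*T) / (sigma*sqrt(T)) = 0.39720187
d2 = d1 - sigma*sqrt(T) = 0.22573758
exp(-rT) = 0.92219369
N(-d1) = 0.34560930; N(-d2) = 0.41070276
P = K * exp(-rT) * N(-d2) - S_0' * N(-d1) = 116.5300 * 0.92219369 * 0.41070276 - 113.35842295 * 0.34560930 = 4.9577


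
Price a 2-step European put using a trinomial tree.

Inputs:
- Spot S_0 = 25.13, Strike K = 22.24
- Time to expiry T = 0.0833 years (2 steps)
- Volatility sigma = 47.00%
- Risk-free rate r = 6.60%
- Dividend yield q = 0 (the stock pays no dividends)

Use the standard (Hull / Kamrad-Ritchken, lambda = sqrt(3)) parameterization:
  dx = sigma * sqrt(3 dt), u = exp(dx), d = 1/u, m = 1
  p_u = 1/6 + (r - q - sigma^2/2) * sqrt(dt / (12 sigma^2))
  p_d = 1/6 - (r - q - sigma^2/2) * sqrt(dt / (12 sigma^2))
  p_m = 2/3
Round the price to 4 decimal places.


Answer: Price = V(0,0) = 0.3428

Derivation:
dt = T/N = 0.041650; dx = sigma*sqrt(3*dt) = 0.166137
u = exp(dx) = 1.180735; d = 1/u = 0.846930
p_u = 0.161095, p_m = 0.666667, p_d = 0.172238
Discount per step: exp(-r*dt) = 0.997255
Stock lattice S(k, j) with j the centered position index:
  k=0: S(0,+0) = 25.1300
  k=1: S(1,-1) = 21.2834; S(1,+0) = 25.1300; S(1,+1) = 29.6719
  k=2: S(2,-2) = 18.0255; S(2,-1) = 21.2834; S(2,+0) = 25.1300; S(2,+1) = 29.6719; S(2,+2) = 35.0346
Terminal payoffs V(N, j) = max(K - S_T, 0):
  V(2,-2) = 4.214478; V(2,-1) = 0.956641; V(2,+0) = 0.000000; V(2,+1) = 0.000000; V(2,+2) = 0.000000
Backward induction: V(k, j) = exp(-r*dt) * [p_u * V(k+1, j+1) + p_m * V(k+1, j) + p_d * V(k+1, j-1)]
  V(1,-1) = exp(-r*dt) * [p_u*0.000000 + p_m*0.956641 + p_d*4.214478] = 1.359912
  V(1,+0) = exp(-r*dt) * [p_u*0.000000 + p_m*0.000000 + p_d*0.956641] = 0.164318
  V(1,+1) = exp(-r*dt) * [p_u*0.000000 + p_m*0.000000 + p_d*0.000000] = 0.000000
  V(0,+0) = exp(-r*dt) * [p_u*0.000000 + p_m*0.164318 + p_d*1.359912] = 0.342831


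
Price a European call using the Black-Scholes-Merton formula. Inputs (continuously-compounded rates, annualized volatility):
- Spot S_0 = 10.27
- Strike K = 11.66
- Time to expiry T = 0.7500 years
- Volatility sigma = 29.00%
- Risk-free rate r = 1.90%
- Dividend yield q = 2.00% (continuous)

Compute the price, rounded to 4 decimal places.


Answer: Price = 0.5266

Derivation:
d1 = (ln(S/K) + (r - q + 0.5*sigma^2) * T) / (sigma * sqrt(T)) = -0.38284159
d2 = d1 - sigma * sqrt(T) = -0.63398896
exp(-rT) = 0.98585105; exp(-qT) = 0.98511194
C = S_0 * exp(-qT) * N(d1) - K * exp(-rT) * N(d2)
N(d1) = 0.35091861; N(d2) = 0.26304401
C = 10.2700 * 0.98511194 * 0.35091861 - 11.6600 * 0.98585105 * 0.26304401 = 0.5266


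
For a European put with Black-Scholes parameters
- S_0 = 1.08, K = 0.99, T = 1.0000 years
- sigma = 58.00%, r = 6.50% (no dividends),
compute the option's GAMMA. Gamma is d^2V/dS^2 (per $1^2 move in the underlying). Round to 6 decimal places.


d1 = 0.5520885810; d2 = -0.0279114190
phi(d1) = 0.3425493878; exp(-qT) = 1.0000000000; exp(-rT) = 0.9370674634
Gamma = exp(-qT) * phi(d1) / (S * sigma * sqrt(T)) = 1.0000000000 * 0.3425493878 / (1.0800 * 0.5800 * 1.0000000000) = 0.546854

Answer: Gamma = 0.546854


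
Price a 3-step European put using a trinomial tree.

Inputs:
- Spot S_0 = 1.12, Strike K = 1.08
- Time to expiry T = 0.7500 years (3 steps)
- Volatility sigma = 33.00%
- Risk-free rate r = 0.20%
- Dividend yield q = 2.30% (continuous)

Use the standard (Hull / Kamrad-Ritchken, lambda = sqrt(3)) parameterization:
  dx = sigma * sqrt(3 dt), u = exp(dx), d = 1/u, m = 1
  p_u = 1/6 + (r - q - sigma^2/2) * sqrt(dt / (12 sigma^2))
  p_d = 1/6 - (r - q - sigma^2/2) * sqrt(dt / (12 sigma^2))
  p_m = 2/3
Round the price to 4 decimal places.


dt = T/N = 0.250000; dx = sigma*sqrt(3*dt) = 0.285788
u = exp(dx) = 1.330811; d = 1/u = 0.751422
p_u = 0.133666, p_m = 0.666667, p_d = 0.199667
Discount per step: exp(-r*dt) = 0.999500
Stock lattice S(k, j) with j the centered position index:
  k=0: S(0,+0) = 1.1200
  k=1: S(1,-1) = 0.8416; S(1,+0) = 1.1200; S(1,+1) = 1.4905
  k=2: S(2,-2) = 0.6324; S(2,-1) = 0.8416; S(2,+0) = 1.1200; S(2,+1) = 1.4905; S(2,+2) = 1.9836
  k=3: S(3,-3) = 0.4752; S(3,-2) = 0.6324; S(3,-1) = 0.8416; S(3,+0) = 1.1200; S(3,+1) = 1.4905; S(3,+2) = 1.9836; S(3,+3) = 2.6398
Terminal payoffs V(N, j) = max(K - S_T, 0):
  V(3,-3) = 0.604808; V(3,-2) = 0.447609; V(3,-1) = 0.238408; V(3,+0) = 0.000000; V(3,+1) = 0.000000; V(3,+2) = 0.000000; V(3,+3) = 0.000000
Backward induction: V(k, j) = exp(-r*dt) * [p_u * V(k+1, j+1) + p_m * V(k+1, j) + p_d * V(k+1, j-1)]
  V(2,-2) = exp(-r*dt) * [p_u*0.238408 + p_m*0.447609 + p_d*0.604808] = 0.450808
  V(2,-1) = exp(-r*dt) * [p_u*0.000000 + p_m*0.238408 + p_d*0.447609] = 0.248187
  V(2,+0) = exp(-r*dt) * [p_u*0.000000 + p_m*0.000000 + p_d*0.238408] = 0.047578
  V(2,+1) = exp(-r*dt) * [p_u*0.000000 + p_m*0.000000 + p_d*0.000000] = 0.000000
  V(2,+2) = exp(-r*dt) * [p_u*0.000000 + p_m*0.000000 + p_d*0.000000] = 0.000000
  V(1,-1) = exp(-r*dt) * [p_u*0.047578 + p_m*0.248187 + p_d*0.450808] = 0.261699
  V(1,+0) = exp(-r*dt) * [p_u*0.000000 + p_m*0.047578 + p_d*0.248187] = 0.081233
  V(1,+1) = exp(-r*dt) * [p_u*0.000000 + p_m*0.000000 + p_d*0.047578] = 0.009495
  V(0,+0) = exp(-r*dt) * [p_u*0.009495 + p_m*0.081233 + p_d*0.261699] = 0.107624

Answer: Price = V(0,0) = 0.1076


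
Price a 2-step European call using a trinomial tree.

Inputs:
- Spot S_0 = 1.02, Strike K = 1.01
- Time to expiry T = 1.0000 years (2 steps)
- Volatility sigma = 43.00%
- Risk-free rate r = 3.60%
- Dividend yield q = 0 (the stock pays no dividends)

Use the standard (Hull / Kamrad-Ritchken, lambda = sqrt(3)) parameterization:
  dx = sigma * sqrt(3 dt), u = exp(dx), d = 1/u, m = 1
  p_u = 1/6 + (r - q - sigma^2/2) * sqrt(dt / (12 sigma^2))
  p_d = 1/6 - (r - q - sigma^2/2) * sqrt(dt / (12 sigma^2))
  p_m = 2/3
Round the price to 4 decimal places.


dt = T/N = 0.500000; dx = sigma*sqrt(3*dt) = 0.526640
u = exp(dx) = 1.693234; d = 1/u = 0.590586
p_u = 0.139869, p_m = 0.666667, p_d = 0.193464
Discount per step: exp(-r*dt) = 0.982161
Stock lattice S(k, j) with j the centered position index:
  k=0: S(0,+0) = 1.0200
  k=1: S(1,-1) = 0.6024; S(1,+0) = 1.0200; S(1,+1) = 1.7271
  k=2: S(2,-2) = 0.3558; S(2,-1) = 0.6024; S(2,+0) = 1.0200; S(2,+1) = 1.7271; S(2,+2) = 2.9244
Terminal payoffs V(N, j) = max(S_T - K, 0):
  V(2,-2) = 0.000000; V(2,-1) = 0.000000; V(2,+0) = 0.010000; V(2,+1) = 0.717099; V(2,+2) = 1.914382
Backward induction: V(k, j) = exp(-r*dt) * [p_u * V(k+1, j+1) + p_m * V(k+1, j) + p_d * V(k+1, j-1)]
  V(1,-1) = exp(-r*dt) * [p_u*0.010000 + p_m*0.000000 + p_d*0.000000] = 0.001374
  V(1,+0) = exp(-r*dt) * [p_u*0.717099 + p_m*0.010000 + p_d*0.000000] = 0.105059
  V(1,+1) = exp(-r*dt) * [p_u*1.914382 + p_m*0.717099 + p_d*0.010000] = 0.734425
  V(0,+0) = exp(-r*dt) * [p_u*0.734425 + p_m*0.105059 + p_d*0.001374] = 0.169942

Answer: Price = V(0,0) = 0.1699


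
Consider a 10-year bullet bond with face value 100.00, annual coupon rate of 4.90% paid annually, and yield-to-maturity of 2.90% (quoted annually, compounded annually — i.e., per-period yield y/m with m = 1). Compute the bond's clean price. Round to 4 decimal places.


Answer: Price = 117.1478

Derivation:
Coupon per period c = face * coupon_rate / m = 4.900000
Periods per year m = 1; per-period yield y/m = 0.029000
Number of cashflows N = 10
Cashflows (t years, CF_t, discount factor 1/(1+y/m)^(m*t), PV):
  t = 1.0000: CF_t = 4.900000, DF = 0.971817, PV = 4.761905
  t = 2.0000: CF_t = 4.900000, DF = 0.944429, PV = 4.627701
  t = 3.0000: CF_t = 4.900000, DF = 0.917812, PV = 4.497280
  t = 4.0000: CF_t = 4.900000, DF = 0.891946, PV = 4.370535
  t = 5.0000: CF_t = 4.900000, DF = 0.866808, PV = 4.247361
  t = 6.0000: CF_t = 4.900000, DF = 0.842379, PV = 4.127659
  t = 7.0000: CF_t = 4.900000, DF = 0.818639, PV = 4.011331
  t = 8.0000: CF_t = 4.900000, DF = 0.795567, PV = 3.898280
  t = 9.0000: CF_t = 4.900000, DF = 0.773146, PV = 3.788416
  t = 10.0000: CF_t = 104.900000, DF = 0.751357, PV = 78.817334
Price P = sum_t PV_t = 117.147803


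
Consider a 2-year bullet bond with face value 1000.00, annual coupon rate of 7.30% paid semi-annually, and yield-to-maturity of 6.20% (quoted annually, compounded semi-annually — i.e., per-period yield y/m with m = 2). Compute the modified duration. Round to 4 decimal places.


Coupon per period c = face * coupon_rate / m = 36.500000
Periods per year m = 2; per-period yield y/m = 0.031000
Number of cashflows N = 4
Cashflows (t years, CF_t, discount factor 1/(1+y/m)^(m*t), PV):
  t = 0.5000: CF_t = 36.500000, DF = 0.969932, PV = 35.402522
  t = 1.0000: CF_t = 36.500000, DF = 0.940768, PV = 34.338043
  t = 1.5000: CF_t = 36.500000, DF = 0.912481, PV = 33.305570
  t = 2.0000: CF_t = 1036.500000, DF = 0.885045, PV = 917.349113
Price P = sum_t PV_t = 1020.395247
First compute Macaulay numerator sum_t t * PV_t:
  t * PV_t at t = 0.5000: 17.701261
  t * PV_t at t = 1.0000: 34.338043
  t * PV_t at t = 1.5000: 49.958355
  t * PV_t at t = 2.0000: 1834.698226
Macaulay duration D = 1936.695884 / 1020.395247 = 1.897986
Modified duration = D / (1 + y/m) = 1.897986 / (1 + 0.031000) = 1.840918

Answer: Modified duration = 1.8409


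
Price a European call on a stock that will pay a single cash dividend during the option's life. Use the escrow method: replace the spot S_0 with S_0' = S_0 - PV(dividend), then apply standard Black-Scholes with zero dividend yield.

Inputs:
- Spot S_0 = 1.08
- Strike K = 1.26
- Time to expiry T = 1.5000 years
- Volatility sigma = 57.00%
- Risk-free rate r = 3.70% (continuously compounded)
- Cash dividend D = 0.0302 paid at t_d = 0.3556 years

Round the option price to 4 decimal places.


PV(D) = D * exp(-r * t_d) = 0.0302 * 0.98692898 = 0.02980526
S_0' = S_0 - PV(D) = 1.0800 - 0.02980526 = 1.05019474
d1 = (ln(S_0'/K) + (r + sigma^2/2)*T) / (sigma*sqrt(T)) = 0.16765239
d2 = d1 - sigma*sqrt(T) = -0.53045219
exp(-rT) = 0.94601202
N(d1) = 0.56657162; N(d2) = 0.29789922
C = S_0' * N(d1) - K * exp(-rT) * N(d2) = 1.05019474 * 0.56657162 - 1.2600 * 0.94601202 * 0.29789922 = 0.2399

Answer: Price = 0.2399


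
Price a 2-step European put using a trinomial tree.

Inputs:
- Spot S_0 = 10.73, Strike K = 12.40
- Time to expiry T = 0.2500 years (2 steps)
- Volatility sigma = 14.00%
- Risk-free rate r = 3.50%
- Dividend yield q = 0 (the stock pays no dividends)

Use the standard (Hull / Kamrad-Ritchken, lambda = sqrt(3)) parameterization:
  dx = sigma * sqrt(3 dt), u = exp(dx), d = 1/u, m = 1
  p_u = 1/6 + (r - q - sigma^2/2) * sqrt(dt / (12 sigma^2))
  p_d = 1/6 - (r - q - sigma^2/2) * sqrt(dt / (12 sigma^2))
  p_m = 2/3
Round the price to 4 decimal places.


dt = T/N = 0.125000; dx = sigma*sqrt(3*dt) = 0.085732
u = exp(dx) = 1.089514; d = 1/u = 0.917840
p_u = 0.185038, p_m = 0.666667, p_d = 0.148295
Discount per step: exp(-r*dt) = 0.995635
Stock lattice S(k, j) with j the centered position index:
  k=0: S(0,+0) = 10.7300
  k=1: S(1,-1) = 9.8484; S(1,+0) = 10.7300; S(1,+1) = 11.6905
  k=2: S(2,-2) = 9.0393; S(2,-1) = 9.8484; S(2,+0) = 10.7300; S(2,+1) = 11.6905; S(2,+2) = 12.7370
Terminal payoffs V(N, j) = max(K - S_T, 0):
  V(2,-2) = 3.360722; V(2,-1) = 2.551576; V(2,+0) = 1.670000; V(2,+1) = 0.709510; V(2,+2) = 0.000000
Backward induction: V(k, j) = exp(-r*dt) * [p_u * V(k+1, j+1) + p_m * V(k+1, j) + p_d * V(k+1, j-1)]
  V(1,-1) = exp(-r*dt) * [p_u*1.670000 + p_m*2.551576 + p_d*3.360722] = 2.497494
  V(1,+0) = exp(-r*dt) * [p_u*0.709510 + p_m*1.670000 + p_d*2.551576] = 1.615922
  V(1,+1) = exp(-r*dt) * [p_u*0.000000 + p_m*0.709510 + p_d*1.670000] = 0.717514
  V(0,+0) = exp(-r*dt) * [p_u*0.717514 + p_m*1.615922 + p_d*2.497494] = 1.573516

Answer: Price = V(0,0) = 1.5735


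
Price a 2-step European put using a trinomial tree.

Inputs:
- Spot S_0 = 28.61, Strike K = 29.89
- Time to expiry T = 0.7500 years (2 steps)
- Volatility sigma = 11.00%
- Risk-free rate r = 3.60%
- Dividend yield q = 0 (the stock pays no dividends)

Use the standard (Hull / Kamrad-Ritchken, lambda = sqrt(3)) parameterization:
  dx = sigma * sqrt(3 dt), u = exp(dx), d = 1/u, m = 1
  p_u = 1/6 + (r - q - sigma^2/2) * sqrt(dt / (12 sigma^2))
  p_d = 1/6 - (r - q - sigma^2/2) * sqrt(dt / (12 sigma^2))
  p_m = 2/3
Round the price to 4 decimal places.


Answer: Price = V(0,0) = 1.3977

Derivation:
dt = T/N = 0.375000; dx = sigma*sqrt(3*dt) = 0.116673
u = exp(dx) = 1.123751; d = 1/u = 0.889876
p_u = 0.214798, p_m = 0.666667, p_d = 0.118535
Discount per step: exp(-r*dt) = 0.986591
Stock lattice S(k, j) with j the centered position index:
  k=0: S(0,+0) = 28.6100
  k=1: S(1,-1) = 25.4594; S(1,+0) = 28.6100; S(1,+1) = 32.1505
  k=2: S(2,-2) = 22.6557; S(2,-1) = 25.4594; S(2,+0) = 28.6100; S(2,+1) = 32.1505; S(2,+2) = 36.1292
Terminal payoffs V(N, j) = max(K - S_T, 0):
  V(2,-2) = 7.234309; V(2,-1) = 4.430634; V(2,+0) = 1.280000; V(2,+1) = 0.000000; V(2,+2) = 0.000000
Backward induction: V(k, j) = exp(-r*dt) * [p_u * V(k+1, j+1) + p_m * V(k+1, j) + p_d * V(k+1, j-1)]
  V(1,-1) = exp(-r*dt) * [p_u*1.280000 + p_m*4.430634 + p_d*7.234309] = 4.031425
  V(1,+0) = exp(-r*dt) * [p_u*0.000000 + p_m*1.280000 + p_d*4.430634] = 1.360034
  V(1,+1) = exp(-r*dt) * [p_u*0.000000 + p_m*0.000000 + p_d*1.280000] = 0.149691
  V(0,+0) = exp(-r*dt) * [p_u*0.149691 + p_m*1.360034 + p_d*4.031425] = 1.397712


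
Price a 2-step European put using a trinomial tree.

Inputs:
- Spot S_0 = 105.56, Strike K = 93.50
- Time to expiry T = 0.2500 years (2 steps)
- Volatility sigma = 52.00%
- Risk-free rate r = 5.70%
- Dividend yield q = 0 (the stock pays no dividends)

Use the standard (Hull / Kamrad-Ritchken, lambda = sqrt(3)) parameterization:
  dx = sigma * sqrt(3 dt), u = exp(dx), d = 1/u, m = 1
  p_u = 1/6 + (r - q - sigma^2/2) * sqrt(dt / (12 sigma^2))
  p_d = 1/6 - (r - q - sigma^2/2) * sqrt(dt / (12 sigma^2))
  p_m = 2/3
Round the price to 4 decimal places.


Answer: Price = V(0,0) = 5.2323

Derivation:
dt = T/N = 0.125000; dx = sigma*sqrt(3*dt) = 0.318434
u = exp(dx) = 1.374972; d = 1/u = 0.727287
p_u = 0.151318, p_m = 0.666667, p_d = 0.182015
Discount per step: exp(-r*dt) = 0.992900
Stock lattice S(k, j) with j the centered position index:
  k=0: S(0,+0) = 105.5600
  k=1: S(1,-1) = 76.7724; S(1,+0) = 105.5600; S(1,+1) = 145.1421
  k=2: S(2,-2) = 55.8356; S(2,-1) = 76.7724; S(2,+0) = 105.5600; S(2,+1) = 145.1421; S(2,+2) = 199.5664
Terminal payoffs V(N, j) = max(K - S_T, 0):
  V(2,-2) = 37.664371; V(2,-1) = 16.727551; V(2,+0) = 0.000000; V(2,+1) = 0.000000; V(2,+2) = 0.000000
Backward induction: V(k, j) = exp(-r*dt) * [p_u * V(k+1, j+1) + p_m * V(k+1, j) + p_d * V(k+1, j-1)]
  V(1,-1) = exp(-r*dt) * [p_u*0.000000 + p_m*16.727551 + p_d*37.664371] = 17.879344
  V(1,+0) = exp(-r*dt) * [p_u*0.000000 + p_m*0.000000 + p_d*16.727551] = 3.023053
  V(1,+1) = exp(-r*dt) * [p_u*0.000000 + p_m*0.000000 + p_d*0.000000] = 0.000000
  V(0,+0) = exp(-r*dt) * [p_u*0.000000 + p_m*3.023053 + p_d*17.879344] = 5.232269


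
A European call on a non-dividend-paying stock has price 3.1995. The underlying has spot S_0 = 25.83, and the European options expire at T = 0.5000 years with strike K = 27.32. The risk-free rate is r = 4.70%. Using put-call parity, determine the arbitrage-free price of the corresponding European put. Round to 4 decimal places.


Answer: Put price = 4.0550

Derivation:
Put-call parity: C - P = S_0 * exp(-qT) - K * exp(-rT).
S_0 * exp(-qT) = 25.8300 * 1.00000000 = 25.83000000
K * exp(-rT) = 27.3200 * 0.97677397 = 26.68546499
P = C - S*exp(-qT) + K*exp(-rT)
P = 3.1995 - 25.83000000 + 26.68546499 = 4.0550


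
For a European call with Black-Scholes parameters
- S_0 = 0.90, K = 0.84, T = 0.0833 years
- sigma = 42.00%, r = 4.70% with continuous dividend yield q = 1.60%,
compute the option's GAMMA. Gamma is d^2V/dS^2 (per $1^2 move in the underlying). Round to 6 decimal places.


d1 = 0.6510698212; d2 = 0.5298505158
phi(d1) = 0.3227476633; exp(-qT) = 0.9986680878; exp(-rT) = 0.9960925540
Gamma = exp(-qT) * phi(d1) / (S * sigma * sqrt(T)) = 0.9986680878 * 0.3227476633 / (0.9000 * 0.4200 * 0.2886173938) = 2.954405

Answer: Gamma = 2.954405


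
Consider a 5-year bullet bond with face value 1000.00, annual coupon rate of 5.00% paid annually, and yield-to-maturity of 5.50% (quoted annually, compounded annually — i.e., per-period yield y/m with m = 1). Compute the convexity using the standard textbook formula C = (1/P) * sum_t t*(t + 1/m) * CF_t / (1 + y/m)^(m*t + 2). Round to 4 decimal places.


Coupon per period c = face * coupon_rate / m = 50.000000
Periods per year m = 1; per-period yield y/m = 0.055000
Number of cashflows N = 5
Cashflows (t years, CF_t, discount factor 1/(1+y/m)^(m*t), PV):
  t = 1.0000: CF_t = 50.000000, DF = 0.947867, PV = 47.393365
  t = 2.0000: CF_t = 50.000000, DF = 0.898452, PV = 44.922621
  t = 3.0000: CF_t = 50.000000, DF = 0.851614, PV = 42.580683
  t = 4.0000: CF_t = 50.000000, DF = 0.807217, PV = 40.360837
  t = 5.0000: CF_t = 1050.000000, DF = 0.765134, PV = 803.391072
Price P = sum_t PV_t = 978.648578
Convexity numerator sum_t t*(t + 1/m) * CF_t / (1+y/m)^(m*t + 2):
  t = 1.0000: term = 85.161366
  t = 2.0000: term = 242.165023
  t = 3.0000: term = 459.080612
  t = 4.0000: term = 725.245833
  t = 5.0000: term = 21654.259469
Convexity = (1/P) * sum = 23165.912304 / 978.648578 = 23.671329

Answer: Convexity = 23.6713


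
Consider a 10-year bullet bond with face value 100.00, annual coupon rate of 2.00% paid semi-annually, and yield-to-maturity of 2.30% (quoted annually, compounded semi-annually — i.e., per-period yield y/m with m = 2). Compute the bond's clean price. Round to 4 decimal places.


Answer: Price = 97.3336

Derivation:
Coupon per period c = face * coupon_rate / m = 1.000000
Periods per year m = 2; per-period yield y/m = 0.011500
Number of cashflows N = 20
Cashflows (t years, CF_t, discount factor 1/(1+y/m)^(m*t), PV):
  t = 0.5000: CF_t = 1.000000, DF = 0.988631, PV = 0.988631
  t = 1.0000: CF_t = 1.000000, DF = 0.977391, PV = 0.977391
  t = 1.5000: CF_t = 1.000000, DF = 0.966279, PV = 0.966279
  t = 2.0000: CF_t = 1.000000, DF = 0.955293, PV = 0.955293
  t = 2.5000: CF_t = 1.000000, DF = 0.944432, PV = 0.944432
  t = 3.0000: CF_t = 1.000000, DF = 0.933694, PV = 0.933694
  t = 3.5000: CF_t = 1.000000, DF = 0.923079, PV = 0.923079
  t = 4.0000: CF_t = 1.000000, DF = 0.912584, PV = 0.912584
  t = 4.5000: CF_t = 1.000000, DF = 0.902209, PV = 0.902209
  t = 5.0000: CF_t = 1.000000, DF = 0.891951, PV = 0.891951
  t = 5.5000: CF_t = 1.000000, DF = 0.881810, PV = 0.881810
  t = 6.0000: CF_t = 1.000000, DF = 0.871785, PV = 0.871785
  t = 6.5000: CF_t = 1.000000, DF = 0.861873, PV = 0.861873
  t = 7.0000: CF_t = 1.000000, DF = 0.852075, PV = 0.852075
  t = 7.5000: CF_t = 1.000000, DF = 0.842387, PV = 0.842387
  t = 8.0000: CF_t = 1.000000, DF = 0.832810, PV = 0.832810
  t = 8.5000: CF_t = 1.000000, DF = 0.823341, PV = 0.823341
  t = 9.0000: CF_t = 1.000000, DF = 0.813981, PV = 0.813981
  t = 9.5000: CF_t = 1.000000, DF = 0.804726, PV = 0.804726
  t = 10.0000: CF_t = 101.000000, DF = 0.795577, PV = 80.353284
Price P = sum_t PV_t = 97.333614


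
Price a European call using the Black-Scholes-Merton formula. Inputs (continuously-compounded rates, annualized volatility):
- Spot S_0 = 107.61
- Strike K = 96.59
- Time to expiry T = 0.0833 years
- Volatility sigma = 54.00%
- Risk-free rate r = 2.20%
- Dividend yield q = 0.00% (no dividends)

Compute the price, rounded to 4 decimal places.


Answer: Price = 13.4422

Derivation:
d1 = (ln(S/K) + (r - q + 0.5*sigma^2) * T) / (sigma * sqrt(T)) = 0.78289027
d2 = d1 - sigma * sqrt(T) = 0.62703687
exp(-rT) = 0.99816908; exp(-qT) = 1.00000000
C = S_0 * exp(-qT) * N(d1) - K * exp(-rT) * N(d2)
N(d1) = 0.78315422; N(d2) = 0.73468247
C = 107.6100 * 1.00000000 * 0.78315422 - 96.5900 * 0.99816908 * 0.73468247 = 13.4422


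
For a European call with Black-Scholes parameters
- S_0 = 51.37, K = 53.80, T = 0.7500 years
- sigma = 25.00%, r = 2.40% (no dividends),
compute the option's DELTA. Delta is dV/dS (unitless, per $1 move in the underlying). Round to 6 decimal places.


d1 = -0.0220853692; d2 = -0.2385917201
phi(d1) = 0.3988449975; exp(-qT) = 1.0000000000; exp(-rT) = 0.9821610324
N(d1) = 0.4911899287
Delta = exp(-qT) * N(d1) = 1.0000000000 * 0.4911899287 = 0.491190

Answer: Delta = 0.491190


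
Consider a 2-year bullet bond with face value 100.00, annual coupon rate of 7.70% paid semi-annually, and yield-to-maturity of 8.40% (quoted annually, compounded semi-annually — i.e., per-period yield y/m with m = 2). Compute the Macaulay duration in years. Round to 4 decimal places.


Coupon per period c = face * coupon_rate / m = 3.850000
Periods per year m = 2; per-period yield y/m = 0.042000
Number of cashflows N = 4
Cashflows (t years, CF_t, discount factor 1/(1+y/m)^(m*t), PV):
  t = 0.5000: CF_t = 3.850000, DF = 0.959693, PV = 3.694818
  t = 1.0000: CF_t = 3.850000, DF = 0.921010, PV = 3.545890
  t = 1.5000: CF_t = 3.850000, DF = 0.883887, PV = 3.402966
  t = 2.0000: CF_t = 103.850000, DF = 0.848260, PV = 88.091829
Price P = sum_t PV_t = 98.735502
Macaulay numerator sum_t t * PV_t:
  t * PV_t at t = 0.5000: 1.847409
  t * PV_t at t = 1.0000: 3.545890
  t * PV_t at t = 1.5000: 5.104449
  t * PV_t at t = 2.0000: 176.183657
Macaulay duration D = (sum_t t * PV_t) / P = 186.681405 / 98.735502 = 1.890722

Answer: Macaulay duration = 1.8907 years


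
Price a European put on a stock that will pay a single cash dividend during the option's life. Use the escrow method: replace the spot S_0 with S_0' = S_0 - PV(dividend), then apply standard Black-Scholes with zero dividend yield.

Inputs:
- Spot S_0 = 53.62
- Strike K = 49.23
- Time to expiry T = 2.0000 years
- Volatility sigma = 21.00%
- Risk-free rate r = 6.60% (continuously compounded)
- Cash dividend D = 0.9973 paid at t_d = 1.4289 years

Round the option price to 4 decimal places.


Answer: Price = 2.0990

Derivation:
PV(D) = D * exp(-r * t_d) = 0.9973 * 0.91000298 = 0.90754598
S_0' = S_0 - PV(D) = 53.6200 - 0.90754598 = 52.71245402
d1 = (ln(S_0'/K) + (r + sigma^2/2)*T) / (sigma*sqrt(T)) = 0.82310109
d2 = d1 - sigma*sqrt(T) = 0.52611624
exp(-rT) = 0.87634100
N(-d1) = 0.20522525; N(-d2) = 0.29940372
P = K * exp(-rT) * N(-d2) - S_0' * N(-d1) = 49.2300 * 0.87634100 * 0.29940372 - 52.71245402 * 0.20522525 = 2.0990


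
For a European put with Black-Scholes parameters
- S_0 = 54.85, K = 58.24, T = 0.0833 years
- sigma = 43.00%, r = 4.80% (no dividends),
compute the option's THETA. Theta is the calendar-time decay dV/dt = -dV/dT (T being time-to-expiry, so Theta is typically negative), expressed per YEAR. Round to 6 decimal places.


d1 = -0.3889492424; d2 = -0.5130547218
phi(d1) = 0.3698790237; exp(-qT) = 1.0000000000; exp(-rT) = 0.9960095830
Theta = -S*exp(-qT)*phi(d1)*sigma/(2*sqrt(T)) + r*K*exp(-rT)*N(-d2) - q*S*exp(-qT)*N(-d1)
N(-d1) = 0.6513431528; N(-d2) = 0.6960434786; sqrt(T) = 0.2886173938
Term 1 = -54.8500 * 1.0000000000 * 0.3698790237 * 0.4300 / (2 * 0.2886173938) = -15.1130560751
Term 2 = 0.0480 * 58.2400 * 0.9960095830 * 0.6960434786 = 1.9380388981
Term 3 = 0 (no dividend yield, q = 0)
Theta = -15.1130560751 + (1.9380388981) + (0.0000000000) = -13.175017

Answer: Theta = -13.175017


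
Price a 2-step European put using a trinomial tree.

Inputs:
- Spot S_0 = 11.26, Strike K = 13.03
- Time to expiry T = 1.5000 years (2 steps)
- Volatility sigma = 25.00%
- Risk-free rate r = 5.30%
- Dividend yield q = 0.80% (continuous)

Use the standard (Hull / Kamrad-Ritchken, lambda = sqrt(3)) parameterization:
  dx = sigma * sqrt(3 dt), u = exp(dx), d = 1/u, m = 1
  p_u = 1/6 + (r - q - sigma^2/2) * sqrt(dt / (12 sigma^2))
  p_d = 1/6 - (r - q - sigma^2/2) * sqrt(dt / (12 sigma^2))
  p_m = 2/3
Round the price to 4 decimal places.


Answer: Price = V(0,0) = 1.9796

Derivation:
dt = T/N = 0.750000; dx = sigma*sqrt(3*dt) = 0.375000
u = exp(dx) = 1.454991; d = 1/u = 0.687289
p_u = 0.180417, p_m = 0.666667, p_d = 0.152917
Discount per step: exp(-r*dt) = 0.961030
Stock lattice S(k, j) with j the centered position index:
  k=0: S(0,+0) = 11.2600
  k=1: S(1,-1) = 7.7389; S(1,+0) = 11.2600; S(1,+1) = 16.3832
  k=2: S(2,-2) = 5.3188; S(2,-1) = 7.7389; S(2,+0) = 11.2600; S(2,+1) = 16.3832; S(2,+2) = 23.8374
Terminal payoffs V(N, j) = max(K - S_T, 0):
  V(2,-2) = 7.711153; V(2,-1) = 5.291123; V(2,+0) = 1.770000; V(2,+1) = 0.000000; V(2,+2) = 0.000000
Backward induction: V(k, j) = exp(-r*dt) * [p_u * V(k+1, j+1) + p_m * V(k+1, j) + p_d * V(k+1, j-1)]
  V(1,-1) = exp(-r*dt) * [p_u*1.770000 + p_m*5.291123 + p_d*7.711153] = 4.830055
  V(1,+0) = exp(-r*dt) * [p_u*0.000000 + p_m*1.770000 + p_d*5.291123] = 1.911585
  V(1,+1) = exp(-r*dt) * [p_u*0.000000 + p_m*0.000000 + p_d*1.770000] = 0.260115
  V(0,+0) = exp(-r*dt) * [p_u*0.260115 + p_m*1.911585 + p_d*4.830055] = 1.979639
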